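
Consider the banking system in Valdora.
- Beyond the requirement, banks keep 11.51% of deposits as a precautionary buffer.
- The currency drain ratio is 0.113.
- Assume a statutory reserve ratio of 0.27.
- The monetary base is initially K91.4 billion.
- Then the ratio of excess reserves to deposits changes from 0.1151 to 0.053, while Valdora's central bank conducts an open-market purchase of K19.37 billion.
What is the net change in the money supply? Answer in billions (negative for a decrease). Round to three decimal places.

K78.536 billion

Before: m₁ = (1 + 0.113) / (0.27 + 0.1151 + 0.113) ≈ 2.2344911, MB₁ = 91.4, so M₁ = 2.2344911 × 91.4 ≈ 204.2325 billion.
After: m₂ = (1 + 0.113) / (0.27 + 0.053 + 0.113) ≈ 2.5527523, MB₂ = 91.4 + 19.37 = 110.77, so M₂ = 2.5527523 × 110.77 ≈ 282.7684 billion.
ΔM = M₂ − M₁ = 282.7684 − 204.2325 = 78.5359 billion.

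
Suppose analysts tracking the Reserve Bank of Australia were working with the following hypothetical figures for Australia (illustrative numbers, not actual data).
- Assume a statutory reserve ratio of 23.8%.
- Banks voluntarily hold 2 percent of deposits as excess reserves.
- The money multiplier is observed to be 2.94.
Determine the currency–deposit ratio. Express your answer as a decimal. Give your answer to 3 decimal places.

Using m = 2.94. From m = (1 + c)/(c + rr + e), rearranging gives 1 + c = m·(c + rr + e), so c·(1 − m) = m·(rr + e) − 1.
Hence c = [m·(rr + e) − 1]/(1 − m) = [2.94 × (0.238 + 0.02) − 1] / (1 − 2.94) ≈ 0.124474.

0.124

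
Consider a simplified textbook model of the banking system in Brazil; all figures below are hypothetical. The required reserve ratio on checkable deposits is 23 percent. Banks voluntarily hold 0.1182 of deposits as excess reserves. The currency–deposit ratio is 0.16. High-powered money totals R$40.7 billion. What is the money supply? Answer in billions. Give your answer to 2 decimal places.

R$92.90 billion

The money multiplier is m = (1 + c) / (rr + e + c) = (1 + 0.16) / (0.23 + 0.1182 + 0.16) ≈ 2.28257.
So M = m × MB = 2.28257 × 40.7 ≈ 92.9006 billion.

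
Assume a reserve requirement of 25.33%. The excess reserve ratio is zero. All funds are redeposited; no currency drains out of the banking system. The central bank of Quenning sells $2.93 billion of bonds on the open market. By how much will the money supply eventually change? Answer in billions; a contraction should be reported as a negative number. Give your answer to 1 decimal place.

The simple money multiplier is m = 1/rr = 1/0.2533 ≈ 3.9479.
An open-market sale reduces the monetary base by 2.93 billion, so ΔM = m × ΔMB = 3.9479 × (−2.93) ≈ -11.5673 billion.

-11.6 billion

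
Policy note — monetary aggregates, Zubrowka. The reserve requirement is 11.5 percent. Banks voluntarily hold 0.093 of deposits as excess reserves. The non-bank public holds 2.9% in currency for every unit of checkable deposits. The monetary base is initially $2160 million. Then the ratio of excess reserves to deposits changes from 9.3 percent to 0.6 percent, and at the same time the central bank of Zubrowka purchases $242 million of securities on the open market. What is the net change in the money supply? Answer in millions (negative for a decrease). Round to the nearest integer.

$7099 million

Before: m₁ = (1 + 0.029) / (0.115 + 0.093 + 0.029) ≈ 4.34177, MB₁ = 2160, so M₁ = 4.34177 × 2160 = 9378.2232 million.
After: m₂ = (1 + 0.029) / (0.115 + 0.006 + 0.029) = 6.86, MB₂ = 2160 + 242 = 2402, so M₂ = 6.86 × 2402 = 16477.72 million.
ΔM = M₂ − M₁ = 16477.72 − 9378.2232 = 7099.4968 million.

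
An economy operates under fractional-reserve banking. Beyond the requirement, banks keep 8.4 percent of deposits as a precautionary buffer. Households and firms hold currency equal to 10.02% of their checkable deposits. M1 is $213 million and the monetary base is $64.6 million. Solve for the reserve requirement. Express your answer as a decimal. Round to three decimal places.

0.149

Using m = M/MB = 213/64.6 ≈ 3.297214. Since m = (1 + c)/(c + rr + e), the denominator satisfies c + rr + e = (1 + c)/m = (1 + 0.1002) / 3.297214 ≈ 0.333676.
With c = 0.1002 and e = 0.084, the reserve requirement is 0.333676 − 0.1002 − 0.084 = 0.149476.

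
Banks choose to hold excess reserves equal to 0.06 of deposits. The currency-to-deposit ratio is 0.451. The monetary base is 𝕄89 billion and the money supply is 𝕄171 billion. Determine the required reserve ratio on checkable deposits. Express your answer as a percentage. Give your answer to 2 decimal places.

24.42%

Using m = M/MB = 171/89 ≈ 1.921348. Since m = (1 + c)/(c + rr + e), the denominator satisfies c + rr + e = (1 + c)/m = (1 + 0.451) / 1.921348 ≈ 0.755199.
With c = 0.451 and e = 0.06, the required reserve ratio on checkable deposits is 0.755199 − 0.451 − 0.06 = 0.244199.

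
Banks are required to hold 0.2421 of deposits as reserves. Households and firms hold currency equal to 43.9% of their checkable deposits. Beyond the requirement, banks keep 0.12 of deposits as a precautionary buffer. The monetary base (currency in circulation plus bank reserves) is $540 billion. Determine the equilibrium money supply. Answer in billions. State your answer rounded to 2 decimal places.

$969.99 billion

The money multiplier is m = (1 + c) / (rr + e + c) = (1 + 0.439) / (0.2421 + 0.12 + 0.439) ≈ 1.796280.
So M = m × MB = 1.796280 × 540 = 969.9912 billion.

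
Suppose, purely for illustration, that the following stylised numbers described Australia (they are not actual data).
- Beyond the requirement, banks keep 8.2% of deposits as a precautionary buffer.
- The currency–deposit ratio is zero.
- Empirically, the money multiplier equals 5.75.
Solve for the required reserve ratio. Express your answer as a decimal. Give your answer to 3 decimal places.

Using m = 5.75. Since m = (1 + c)/(c + rr + e), the denominator satisfies c + rr + e = (1 + c)/m = (1 + 0) / 5.75 ≈ 0.173913.
With c = 0 and e = 0.082, the required reserve ratio is 0.173913 − 0 − 0.082 = 0.091913.

0.092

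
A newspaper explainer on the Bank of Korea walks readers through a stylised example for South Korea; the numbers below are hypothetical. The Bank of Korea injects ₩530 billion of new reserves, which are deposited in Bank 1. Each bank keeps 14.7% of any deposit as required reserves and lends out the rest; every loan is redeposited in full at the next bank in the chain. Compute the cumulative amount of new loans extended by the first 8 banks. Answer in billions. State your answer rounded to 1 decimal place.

Bank i lends (1 − rr)^i of the original deposit: Bank 1 lends 530·0.8530 = 452.0900, Bank 2 lends 530·0.8530² ≈ 385.6328, and so on.
Summing a geometric series: total = 530·[0.8530·(1 − 0.8530^8) / (1 − 0.8530)] ≈ 2213.4570 billion.

₩2213.5 billion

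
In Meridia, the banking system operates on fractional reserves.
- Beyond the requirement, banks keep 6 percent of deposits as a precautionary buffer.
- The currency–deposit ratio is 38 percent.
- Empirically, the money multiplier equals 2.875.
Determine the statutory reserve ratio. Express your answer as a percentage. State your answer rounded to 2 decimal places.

4.00%

Using m = 2.875. Since m = (1 + c)/(c + rr + e), the denominator satisfies c + rr + e = (1 + c)/m = (1 + 0.38) / 2.875 = 0.480000.
With c = 0.38 and e = 0.06, the statutory reserve ratio is 0.480000 − 0.38 − 0.06 = 0.04.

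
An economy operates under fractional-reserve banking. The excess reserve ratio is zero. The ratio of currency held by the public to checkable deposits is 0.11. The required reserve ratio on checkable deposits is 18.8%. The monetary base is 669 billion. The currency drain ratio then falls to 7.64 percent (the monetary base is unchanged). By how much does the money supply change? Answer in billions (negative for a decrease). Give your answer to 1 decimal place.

Initially m₁ = (1 + 0.11) / (0.188 + 0.11) ≈ 3.72483, so M₁ = 3.72483 × 669 ≈ 2491.9113 billion.
After the change m₂ = (1 + 0.0764) / (0.188 + 0.0764) ≈ 4.07110, so M₂ = 4.07110 × 669 = 2723.5659 billion.
ΔM = M₂ − M₁ = 2723.5659 − 2491.9113 = 231.6546 billion.

231.7 billion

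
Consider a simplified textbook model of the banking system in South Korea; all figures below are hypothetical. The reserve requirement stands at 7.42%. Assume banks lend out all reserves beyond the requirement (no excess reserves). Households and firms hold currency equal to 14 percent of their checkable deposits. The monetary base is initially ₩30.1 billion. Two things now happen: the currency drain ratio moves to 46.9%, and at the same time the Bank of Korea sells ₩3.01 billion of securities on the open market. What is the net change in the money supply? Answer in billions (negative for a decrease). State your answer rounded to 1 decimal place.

-86.9 billion

Before: m₁ = (1 + 0.14) / (0.0742 + 0.14) ≈ 5.3221, MB₁ = 30.1, so M₁ = 5.3221 × 30.1 ≈ 160.1952 billion.
After: m₂ = (1 + 0.469) / (0.0742 + 0.469) ≈ 2.7043, MB₂ = 30.1 − 3.01 = 27.09, so M₂ = 2.7043 × 27.09 ≈ 73.2595 billion.
ΔM = M₂ − M₁ = 73.2595 − 160.1952 = -86.9357 billion.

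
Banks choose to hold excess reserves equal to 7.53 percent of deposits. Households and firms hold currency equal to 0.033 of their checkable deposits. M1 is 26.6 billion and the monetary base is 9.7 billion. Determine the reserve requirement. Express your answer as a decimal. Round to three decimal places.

Using m = M/MB = 26.6/9.7 ≈ 2.742268. Since m = (1 + c)/(c + rr + e), the denominator satisfies c + rr + e = (1 + c)/m = (1 + 0.033) / 2.742268 ≈ 0.376695.
With c = 0.033 and e = 0.0753, the reserve requirement is 0.376695 − 0.033 − 0.0753 = 0.268395.

0.268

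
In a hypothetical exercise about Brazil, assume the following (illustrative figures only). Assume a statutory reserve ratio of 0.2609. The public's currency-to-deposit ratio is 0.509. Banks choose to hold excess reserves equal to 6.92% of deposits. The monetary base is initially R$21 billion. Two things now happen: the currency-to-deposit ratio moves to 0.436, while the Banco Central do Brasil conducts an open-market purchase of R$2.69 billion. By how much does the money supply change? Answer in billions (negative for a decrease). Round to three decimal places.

R$6.640 billion

Before: m₁ = (1 + 0.509) / (0.2609 + 0.0692 + 0.509) ≈ 1.798355, MB₁ = 21, so M₁ = 1.798355 × 21 ≈ 37.7655 billion.
After: m₂ = (1 + 0.436) / (0.2609 + 0.0692 + 0.436) ≈ 1.874429, MB₂ = 21 + 2.69 = 23.69, so M₂ = 1.874429 × 23.69 ≈ 44.4052 billion.
ΔM = M₂ − M₁ = 44.4052 − 37.7655 = 6.6397 billion.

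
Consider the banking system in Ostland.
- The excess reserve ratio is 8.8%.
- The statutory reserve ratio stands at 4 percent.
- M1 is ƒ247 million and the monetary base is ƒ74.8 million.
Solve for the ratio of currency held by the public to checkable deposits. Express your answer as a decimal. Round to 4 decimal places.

0.2508

Using m = M/MB = 247/74.8 ≈ 3.302139. From m = (1 + c)/(c + rr + e), rearranging gives 1 + c = m·(c + rr + e), so c·(1 − m) = m·(rr + e) − 1.
Hence c = [m·(rr + e) − 1]/(1 − m) = [3.302139 × (0.04 + 0.088) − 1] / (1 − 3.302139) ≈ 0.250778.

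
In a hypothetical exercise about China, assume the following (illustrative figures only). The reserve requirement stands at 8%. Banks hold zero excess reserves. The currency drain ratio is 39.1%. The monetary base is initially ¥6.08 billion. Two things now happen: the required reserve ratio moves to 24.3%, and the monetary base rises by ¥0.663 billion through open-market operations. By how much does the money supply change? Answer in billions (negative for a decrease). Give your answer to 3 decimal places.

Before: m₁ = (1 + 0.391) / (0.08 + 0.391) ≈ 2.95329, MB₁ = 6.08, so M₁ = 2.95329 × 6.08 ≈ 17.956 billion.
After: m₂ = (1 + 0.391) / (0.243 + 0.391) ≈ 2.19401, MB₂ = 6.08 + 0.663 = 6.743, so M₂ = 2.19401 × 6.743 ≈ 14.7942 billion.
ΔM = M₂ − M₁ = 14.7942 − 17.956 = -3.1618 billion.

-3.162 billion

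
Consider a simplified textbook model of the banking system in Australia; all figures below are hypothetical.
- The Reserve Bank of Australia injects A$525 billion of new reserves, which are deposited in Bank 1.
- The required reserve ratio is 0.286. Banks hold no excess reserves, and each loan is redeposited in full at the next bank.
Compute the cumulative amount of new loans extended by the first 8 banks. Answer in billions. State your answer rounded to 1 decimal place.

A$1222.1 billion

Bank i lends (1 − rr)^i of the original deposit: Bank 1 lends 525·0.7140 = 374.8500, Bank 2 lends 525·0.7140² = 267.6429, and so on.
Summing a geometric series: total = 525·[0.7140·(1 − 0.7140^8) / (1 − 0.7140)] ≈ 1222.1370 billion.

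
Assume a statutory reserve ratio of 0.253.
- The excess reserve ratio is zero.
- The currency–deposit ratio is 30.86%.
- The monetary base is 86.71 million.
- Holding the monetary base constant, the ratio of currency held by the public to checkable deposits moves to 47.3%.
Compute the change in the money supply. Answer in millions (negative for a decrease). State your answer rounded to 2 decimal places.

Initially m₁ = (1 + 0.3086) / (0.253 + 0.3086) ≈ 2.33013, so M₁ = 2.33013 × 86.71 ≈ 202.0456 million.
After the change m₂ = (1 + 0.473) / (0.253 + 0.473) ≈ 2.02893, so M₂ = 2.02893 × 86.71 ≈ 175.9285 million.
ΔM = M₂ − M₁ = 175.9285 − 202.0456 = -26.1171 million.

-26.12 million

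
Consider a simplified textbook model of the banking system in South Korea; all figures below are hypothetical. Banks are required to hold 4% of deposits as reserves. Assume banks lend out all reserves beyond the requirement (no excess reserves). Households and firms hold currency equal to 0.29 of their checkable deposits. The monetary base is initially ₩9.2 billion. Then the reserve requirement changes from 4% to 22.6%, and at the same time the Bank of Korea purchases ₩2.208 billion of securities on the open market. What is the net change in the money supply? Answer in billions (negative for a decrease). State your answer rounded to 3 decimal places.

-7.444 billion

Before: m₁ = (1 + 0.29) / (0.04 + 0.29) ≈ 3.909091, MB₁ = 9.2, so M₁ = 3.909091 × 9.2 ≈ 35.9636 billion.
After: m₂ = (1 + 0.29) / (0.226 + 0.29) = 2.5, MB₂ = 9.2 + 2.208 = 11.408, so M₂ = 2.5 × 11.408 = 28.52 billion.
ΔM = M₂ − M₁ = 28.52 − 35.9636 = -7.4436 billion.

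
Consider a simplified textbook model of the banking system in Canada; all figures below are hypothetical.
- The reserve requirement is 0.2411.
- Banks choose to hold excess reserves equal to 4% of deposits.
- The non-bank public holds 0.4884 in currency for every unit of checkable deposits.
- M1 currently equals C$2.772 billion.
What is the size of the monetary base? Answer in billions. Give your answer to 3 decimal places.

C$1.433 billion

The money multiplier is m = (1 + c) / (rr + e + c) = (1 + 0.4884) / (0.2411 + 0.04 + 0.4884) ≈ 1.93424.
MB = M / m = 2.772 / 1.93424 ≈ 1.4331 billion.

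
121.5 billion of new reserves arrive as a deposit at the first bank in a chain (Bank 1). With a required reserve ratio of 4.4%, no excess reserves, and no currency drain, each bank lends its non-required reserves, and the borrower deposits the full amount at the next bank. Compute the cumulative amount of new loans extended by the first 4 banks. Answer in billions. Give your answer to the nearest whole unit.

Bank i lends (1 − rr)^i of the original deposit: Bank 1 lends 121.5·0.9560 = 116.1540, Bank 2 lends 121.5·0.9560² ≈ 111.0432, and so on.
Summing a geometric series: total = 121.5·[0.9560·(1 − 0.9560^4) / (1 − 0.9560)] ≈ 434.8409 billion.

435 billion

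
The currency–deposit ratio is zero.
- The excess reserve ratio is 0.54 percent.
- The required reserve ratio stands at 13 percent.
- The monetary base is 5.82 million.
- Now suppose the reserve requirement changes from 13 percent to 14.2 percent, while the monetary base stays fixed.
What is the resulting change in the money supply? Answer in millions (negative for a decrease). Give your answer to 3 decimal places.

-3.499 million

Initially m₁ = 1 / (0.13 + 0.0054) ≈ 7.38552, so M₁ = 7.38552 × 5.82 ≈ 42.9837 million.
After the change m₂ = 1 / (0.142 + 0.0054) ≈ 6.78426, so M₂ = 6.78426 × 5.82 ≈ 39.4844 million.
ΔM = M₂ − M₁ = 39.4844 − 42.9837 = -3.4993 million.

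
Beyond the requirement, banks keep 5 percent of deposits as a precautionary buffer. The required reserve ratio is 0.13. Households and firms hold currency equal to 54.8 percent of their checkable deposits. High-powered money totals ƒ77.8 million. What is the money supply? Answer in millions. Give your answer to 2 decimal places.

The money multiplier is m = (1 + c) / (rr + e + c) = (1 + 0.548) / (0.13 + 0.05 + 0.548) ≈ 2.12637.
So M = m × MB = 2.12637 × 77.8 ≈ 165.4316 million.

ƒ165.43 million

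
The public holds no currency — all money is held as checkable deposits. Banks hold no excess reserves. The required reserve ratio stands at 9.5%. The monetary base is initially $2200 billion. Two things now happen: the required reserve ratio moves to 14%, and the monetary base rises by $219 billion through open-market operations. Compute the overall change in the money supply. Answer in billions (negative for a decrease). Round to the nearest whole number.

-5879 billion

Before: m₁ = 1 / (0.095) ≈ 10.52632, MB₁ = 2200, so M₁ = 10.52632 × 2200 = 23157.904 billion.
After: m₂ = 1 / (0.14) ≈ 7.14286, MB₂ = 2200 + 219 = 2419, so M₂ = 7.14286 × 2419 ≈ 17278.5783 billion.
ΔM = M₂ − M₁ = 17278.5783 − 23157.904 = -5879.3257 billion.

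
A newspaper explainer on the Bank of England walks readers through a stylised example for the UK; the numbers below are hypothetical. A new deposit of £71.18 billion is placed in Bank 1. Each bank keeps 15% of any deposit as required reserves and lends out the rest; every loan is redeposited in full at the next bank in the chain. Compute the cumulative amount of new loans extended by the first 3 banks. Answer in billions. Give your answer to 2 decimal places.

£155.64 billion

Bank i lends (1 − rr)^i of the original deposit: Bank 1 lends 71.18·0.8500 = 60.5030, Bank 2 lends 71.18·0.8500² ≈ 51.4276, and so on.
Summing a geometric series: total = 71.18·[0.8500·(1 − 0.8500^3) / (1 − 0.8500)] ≈ 155.6440 billion.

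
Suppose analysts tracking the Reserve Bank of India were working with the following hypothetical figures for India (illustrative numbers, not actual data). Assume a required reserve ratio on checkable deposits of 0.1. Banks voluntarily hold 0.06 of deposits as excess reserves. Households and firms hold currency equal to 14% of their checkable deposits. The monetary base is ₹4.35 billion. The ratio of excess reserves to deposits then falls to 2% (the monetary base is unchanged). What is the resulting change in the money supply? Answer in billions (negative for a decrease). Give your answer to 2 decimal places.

Initially m₁ = (1 + 0.14) / (0.1 + 0.06 + 0.14) = 3.8, so M₁ = 3.8 × 4.35 = 16.53 billion.
After the change m₂ = (1 + 0.14) / (0.1 + 0.02 + 0.14) ≈ 4.3846, so M₂ = 4.3846 × 4.35 ≈ 19.073 billion.
ΔM = M₂ − M₁ = 19.073 − 16.53 = 2.543 billion.

₹2.54 billion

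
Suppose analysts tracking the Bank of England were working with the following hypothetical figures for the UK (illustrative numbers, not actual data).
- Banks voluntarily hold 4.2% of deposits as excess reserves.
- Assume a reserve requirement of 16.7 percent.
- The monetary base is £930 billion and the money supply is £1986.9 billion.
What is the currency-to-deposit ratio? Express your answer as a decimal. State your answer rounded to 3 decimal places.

Using m = M/MB = 1986.9/930 ≈ 2.136452. From m = (1 + c)/(c + rr + e), rearranging gives 1 + c = m·(c + rr + e), so c·(1 − m) = m·(rr + e) − 1.
Hence c = [m·(rr + e) − 1]/(1 − m) = [2.136452 × (0.167 + 0.042) − 1] / (1 − 2.136452) ≈ 0.487026.

0.487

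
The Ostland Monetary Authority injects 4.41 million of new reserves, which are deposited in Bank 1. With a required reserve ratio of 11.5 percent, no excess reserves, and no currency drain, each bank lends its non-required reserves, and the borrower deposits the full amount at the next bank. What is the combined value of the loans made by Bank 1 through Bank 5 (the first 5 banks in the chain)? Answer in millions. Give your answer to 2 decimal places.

Bank i lends (1 − rr)^i of the original deposit: Bank 1 lends 4.41·0.8850 ≈ 3.9029, Bank 2 lends 4.41·0.8850² ≈ 3.4540, and so on.
Summing a geometric series: total = 4.41·[0.8850·(1 − 0.8850^5) / (1 − 0.8850)] ≈ 15.5131 million.

15.51 million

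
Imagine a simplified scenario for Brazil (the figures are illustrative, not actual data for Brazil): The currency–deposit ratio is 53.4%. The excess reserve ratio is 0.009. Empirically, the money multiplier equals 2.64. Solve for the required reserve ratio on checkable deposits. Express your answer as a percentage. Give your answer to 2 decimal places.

3.81%

Using m = 2.64. Since m = (1 + c)/(c + rr + e), the denominator satisfies c + rr + e = (1 + c)/m = (1 + 0.534) / 2.64 ≈ 0.581061.
With c = 0.534 and e = 0.009, the required reserve ratio on checkable deposits is 0.581061 − 0.534 − 0.009 = 0.038061.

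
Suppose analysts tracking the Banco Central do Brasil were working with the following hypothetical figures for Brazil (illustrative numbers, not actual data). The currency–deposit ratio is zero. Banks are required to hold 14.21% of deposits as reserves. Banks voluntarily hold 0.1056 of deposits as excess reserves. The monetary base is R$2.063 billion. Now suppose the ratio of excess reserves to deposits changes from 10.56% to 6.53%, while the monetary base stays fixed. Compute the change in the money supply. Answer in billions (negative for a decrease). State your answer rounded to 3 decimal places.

R$1.618 billion

Initially m₁ = 1 / (0.1421 + 0.1056) ≈ 4.03714, so M₁ = 4.03714 × 2.063 ≈ 8.3286 billion.
After the change m₂ = 1 / (0.1421 + 0.0653) ≈ 4.82160, so M₂ = 4.82160 × 2.063 ≈ 9.947 billion.
ΔM = M₂ − M₁ = 9.947 − 8.3286 = 1.6184 billion.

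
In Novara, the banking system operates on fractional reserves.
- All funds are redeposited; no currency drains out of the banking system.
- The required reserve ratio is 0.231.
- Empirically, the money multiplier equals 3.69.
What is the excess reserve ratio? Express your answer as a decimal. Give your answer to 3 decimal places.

Using m = 3.69. Since m = (1 + c)/(c + rr + e), the denominator satisfies c + rr + e = (1 + c)/m = (1 + 0) / 3.69 ≈ 0.271003.
With c = 0 and rr = 0.231, the excess reserve ratio is 0.271003 − 0 − 0.231 = 0.040003.

0.040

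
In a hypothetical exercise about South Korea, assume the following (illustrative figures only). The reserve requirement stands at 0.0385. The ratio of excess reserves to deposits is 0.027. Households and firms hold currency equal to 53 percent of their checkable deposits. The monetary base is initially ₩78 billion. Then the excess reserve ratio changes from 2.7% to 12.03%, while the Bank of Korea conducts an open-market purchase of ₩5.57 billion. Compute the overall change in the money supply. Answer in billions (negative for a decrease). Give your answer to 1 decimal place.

Before: m₁ = (1 + 0.53) / (0.0385 + 0.027 + 0.53) ≈ 2.5693, MB₁ = 78, so M₁ = 2.5693 × 78 = 200.4054 billion.
After: m₂ = (1 + 0.53) / (0.0385 + 0.1203 + 0.53) ≈ 2.2213, MB₂ = 78 + 5.57 = 83.57, so M₂ = 2.2213 × 83.57 ≈ 185.634 billion.
ΔM = M₂ − M₁ = 185.634 − 200.4054 = -14.7714 billion.

-14.8 billion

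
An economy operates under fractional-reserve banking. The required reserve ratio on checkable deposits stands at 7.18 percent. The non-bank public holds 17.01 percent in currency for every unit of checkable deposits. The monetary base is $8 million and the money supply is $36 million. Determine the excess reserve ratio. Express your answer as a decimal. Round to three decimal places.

Using m = M/MB = 36/8 = 4.500000. Since m = (1 + c)/(c + rr + e), the denominator satisfies c + rr + e = (1 + c)/m = (1 + 0.1701) / 4.500000 ≈ 0.260022.
With c = 0.1701 and rr = 0.0718, the excess reserve ratio is 0.260022 − 0.1701 − 0.0718 = 0.018122.

0.018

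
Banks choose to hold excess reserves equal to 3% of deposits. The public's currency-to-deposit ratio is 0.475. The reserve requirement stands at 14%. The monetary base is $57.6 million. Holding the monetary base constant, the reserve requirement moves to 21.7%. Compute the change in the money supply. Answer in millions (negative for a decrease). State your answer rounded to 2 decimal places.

-14.05 million

Initially m₁ = (1 + 0.475) / (0.14 + 0.03 + 0.475) ≈ 2.28682, so M₁ = 2.28682 × 57.6 ≈ 131.7208 million.
After the change m₂ = (1 + 0.475) / (0.217 + 0.03 + 0.475) ≈ 2.04294, so M₂ = 2.04294 × 57.6 ≈ 117.6733 million.
ΔM = M₂ − M₁ = 117.6733 − 131.7208 = -14.0475 million.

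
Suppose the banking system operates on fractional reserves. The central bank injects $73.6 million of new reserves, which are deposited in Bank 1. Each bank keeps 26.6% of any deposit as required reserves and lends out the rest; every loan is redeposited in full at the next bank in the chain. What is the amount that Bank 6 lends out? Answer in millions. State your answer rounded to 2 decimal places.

$11.51 million

Each bank lends a fraction (1 − rr) = 0.7340 of the deposit it receives, so Bank 6 receives 73.6·0.7340^5 and lends 73.6·0.7340^6 ≈ 11.5094 million.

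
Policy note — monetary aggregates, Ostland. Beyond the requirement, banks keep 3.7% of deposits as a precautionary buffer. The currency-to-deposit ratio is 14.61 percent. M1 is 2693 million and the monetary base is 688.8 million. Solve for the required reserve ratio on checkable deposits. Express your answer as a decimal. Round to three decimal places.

Using m = M/MB = 2693/688.8 ≈ 3.909698. Since m = (1 + c)/(c + rr + e), the denominator satisfies c + rr + e = (1 + c)/m = (1 + 0.1461) / 3.909698 ≈ 0.293143.
With c = 0.1461 and e = 0.037, the required reserve ratio on checkable deposits is 0.293143 − 0.1461 − 0.037 = 0.110043.

0.110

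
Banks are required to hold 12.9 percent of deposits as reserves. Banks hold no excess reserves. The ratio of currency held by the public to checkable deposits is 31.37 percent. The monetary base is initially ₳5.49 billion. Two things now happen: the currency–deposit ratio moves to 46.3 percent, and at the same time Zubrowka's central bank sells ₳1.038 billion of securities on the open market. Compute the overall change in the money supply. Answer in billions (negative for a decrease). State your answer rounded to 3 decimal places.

Before: m₁ = (1 + 0.3137) / (0.129 + 0.3137) ≈ 2.96747, MB₁ = 5.49, so M₁ = 2.96747 × 5.49 ≈ 16.2914 billion.
After: m₂ = (1 + 0.463) / (0.129 + 0.463) ≈ 2.47128, MB₂ = 5.49 − 1.038 = 4.452, so M₂ = 2.47128 × 4.452 ≈ 11.0021 billion.
ΔM = M₂ − M₁ = 11.0021 − 16.2914 = -5.2893 billion.

-5.289 billion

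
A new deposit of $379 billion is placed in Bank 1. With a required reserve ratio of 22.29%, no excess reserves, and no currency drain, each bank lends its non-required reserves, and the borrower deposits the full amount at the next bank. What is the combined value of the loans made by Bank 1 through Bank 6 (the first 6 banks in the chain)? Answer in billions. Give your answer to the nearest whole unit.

$1030 billion

Bank i lends (1 − rr)^i of the original deposit: Bank 1 lends 379·0.7771 = 294.5209, Bank 2 lends 379·0.7771² ≈ 228.8722, and so on.
Summing a geometric series: total = 379·[0.7771·(1 − 0.7771^6) / (1 − 0.7771)] ≈ 1030.3311 billion.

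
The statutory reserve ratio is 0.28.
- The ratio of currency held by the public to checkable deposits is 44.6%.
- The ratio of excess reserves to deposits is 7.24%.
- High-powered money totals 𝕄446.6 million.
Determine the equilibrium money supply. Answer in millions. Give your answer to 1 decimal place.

𝕄808.8 million

The money multiplier is m = (1 + c) / (rr + e + c) = (1 + 0.446) / (0.28 + 0.0724 + 0.446) ≈ 1.81112.
So M = m × MB = 1.81112 × 446.6 ≈ 808.8462 million.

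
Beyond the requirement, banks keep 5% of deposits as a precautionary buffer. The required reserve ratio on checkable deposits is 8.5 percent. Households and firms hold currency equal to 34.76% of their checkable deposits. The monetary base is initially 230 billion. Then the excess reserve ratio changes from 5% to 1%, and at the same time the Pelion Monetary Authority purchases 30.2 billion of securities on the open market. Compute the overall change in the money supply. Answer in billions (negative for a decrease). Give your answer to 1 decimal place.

150.0 billion

Before: m₁ = (1 + 0.3476) / (0.085 + 0.05 + 0.3476) ≈ 2.79237, MB₁ = 230, so M₁ = 2.79237 × 230 = 642.2451 billion.
After: m₂ = (1 + 0.3476) / (0.085 + 0.01 + 0.3476) ≈ 3.04474, MB₂ = 230 + 30.2 = 260.2, so M₂ = 3.04474 × 260.2 ≈ 792.2413 billion.
ΔM = M₂ − M₁ = 792.2413 − 642.2451 = 149.9962 billion.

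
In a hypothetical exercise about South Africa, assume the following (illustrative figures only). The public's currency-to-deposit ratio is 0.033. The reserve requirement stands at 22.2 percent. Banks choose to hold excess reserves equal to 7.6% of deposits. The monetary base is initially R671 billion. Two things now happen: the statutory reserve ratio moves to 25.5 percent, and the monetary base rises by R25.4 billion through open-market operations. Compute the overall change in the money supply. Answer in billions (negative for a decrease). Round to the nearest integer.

Before: m₁ = (1 + 0.033) / (0.222 + 0.076 + 0.033) ≈ 3.1208, MB₁ = 671, so M₁ = 3.1208 × 671 = 2094.0568 billion.
After: m₂ = (1 + 0.033) / (0.255 + 0.076 + 0.033) ≈ 2.8379, MB₂ = 671 + 25.4 = 696.4, so M₂ = 2.8379 × 696.4 ≈ 1976.3136 billion.
ΔM = M₂ − M₁ = 1976.3136 − 2094.0568 = -117.7432 billion.

-118 billion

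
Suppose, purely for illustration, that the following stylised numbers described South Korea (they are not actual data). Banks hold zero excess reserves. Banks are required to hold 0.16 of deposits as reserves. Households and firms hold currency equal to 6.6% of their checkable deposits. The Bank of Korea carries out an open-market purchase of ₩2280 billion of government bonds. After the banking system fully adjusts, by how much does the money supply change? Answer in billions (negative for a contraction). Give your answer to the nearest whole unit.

The money multiplier is m = (1 + c) / (rr + c) = (1 + 0.066) / (0.16 + 0.066) ≈ 4.71681.
The purchase adds 2280 billion of base, so ΔM = m × ΔMB = 4.71681 × (+2280) = 10754.3268 billion.

₩10754 billion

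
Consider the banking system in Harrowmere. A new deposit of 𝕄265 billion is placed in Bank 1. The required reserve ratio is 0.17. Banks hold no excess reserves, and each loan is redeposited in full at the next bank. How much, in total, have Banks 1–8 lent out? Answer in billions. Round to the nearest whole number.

Bank i lends (1 − rr)^i of the original deposit: Bank 1 lends 265·0.8300 = 219.9500, Bank 2 lends 265·0.8300² = 182.5585, and so on.
Summing a geometric series: total = 265·[0.8300·(1 − 0.8300^8) / (1 − 0.8300)] ≈ 1002.4167 billion.

𝕄1002 billion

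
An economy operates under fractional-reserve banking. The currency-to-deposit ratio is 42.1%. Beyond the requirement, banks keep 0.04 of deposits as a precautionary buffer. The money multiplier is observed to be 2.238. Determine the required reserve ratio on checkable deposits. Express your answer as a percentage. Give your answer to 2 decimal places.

17.39%

Using m = 2.238. Since m = (1 + c)/(c + rr + e), the denominator satisfies c + rr + e = (1 + c)/m = (1 + 0.421) / 2.238 ≈ 0.634942.
With c = 0.421 and e = 0.04, the required reserve ratio on checkable deposits is 0.634942 − 0.421 − 0.04 = 0.173942.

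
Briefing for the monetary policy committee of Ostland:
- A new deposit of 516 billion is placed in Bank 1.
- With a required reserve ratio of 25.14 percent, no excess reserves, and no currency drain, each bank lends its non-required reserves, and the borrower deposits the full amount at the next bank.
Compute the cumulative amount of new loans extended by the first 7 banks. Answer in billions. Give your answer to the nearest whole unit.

1334 billion

Bank i lends (1 − rr)^i of the original deposit: Bank 1 lends 516·0.7486 = 386.2776, Bank 2 lends 516·0.7486² ≈ 289.1674, and so on.
Summing a geometric series: total = 516·[0.7486·(1 − 0.7486^7) / (1 − 0.7486)] ≈ 1334.0722 billion.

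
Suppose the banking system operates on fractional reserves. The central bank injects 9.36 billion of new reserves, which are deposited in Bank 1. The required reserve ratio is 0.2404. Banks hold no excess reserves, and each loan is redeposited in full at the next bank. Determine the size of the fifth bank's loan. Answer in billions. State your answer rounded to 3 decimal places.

Each bank lends a fraction (1 − rr) = 0.7596 of the deposit it receives, so Bank 5 receives 9.36·0.7596^4 and lends 9.36·0.7596^5 ≈ 2.3670 billion.

2.367 billion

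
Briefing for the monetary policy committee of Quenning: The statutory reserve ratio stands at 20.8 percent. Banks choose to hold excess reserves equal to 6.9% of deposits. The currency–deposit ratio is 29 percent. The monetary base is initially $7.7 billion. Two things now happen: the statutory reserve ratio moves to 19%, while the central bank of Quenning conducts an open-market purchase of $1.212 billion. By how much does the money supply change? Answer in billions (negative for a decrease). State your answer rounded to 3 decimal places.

Before: m₁ = (1 + 0.29) / (0.208 + 0.069 + 0.29) ≈ 2.27513, MB₁ = 7.7, so M₁ = 2.27513 × 7.7 ≈ 17.5185 billion.
After: m₂ = (1 + 0.29) / (0.19 + 0.069 + 0.29) ≈ 2.34973, MB₂ = 7.7 + 1.212 = 8.912, so M₂ = 2.34973 × 8.912 ≈ 20.9408 billion.
ΔM = M₂ − M₁ = 20.9408 − 17.5185 = 3.4223 billion.

$3.422 billion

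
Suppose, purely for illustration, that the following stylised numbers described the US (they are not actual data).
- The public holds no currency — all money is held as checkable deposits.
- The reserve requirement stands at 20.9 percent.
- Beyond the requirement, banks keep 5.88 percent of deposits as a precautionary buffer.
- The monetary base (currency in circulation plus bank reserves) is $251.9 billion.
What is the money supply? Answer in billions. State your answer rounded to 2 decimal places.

$940.63 billion

The money multiplier is m = 1 / (rr + e) = 1 / (0.209 + 0.0588) ≈ 3.734130.
So M = m × MB = 3.734130 × 251.9 ≈ 940.6273 billion.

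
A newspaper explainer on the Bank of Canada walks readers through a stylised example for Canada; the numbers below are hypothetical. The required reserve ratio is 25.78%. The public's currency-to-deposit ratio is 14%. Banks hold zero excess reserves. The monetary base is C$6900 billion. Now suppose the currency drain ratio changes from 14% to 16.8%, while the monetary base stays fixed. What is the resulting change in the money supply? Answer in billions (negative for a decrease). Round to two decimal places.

-846.56 billion

Initially m₁ = (1 + 0.14) / (0.2578 + 0.14) ≈ 2.8657617, so M₁ = 2.8657617 × 6900 ≈ 19773.7557 billion.
After the change m₂ = (1 + 0.168) / (0.2578 + 0.168) ≈ 2.7430719, so M₂ = 2.7430719 × 6900 ≈ 18927.1961 billion.
ΔM = M₂ − M₁ = 18927.1961 − 19773.7557 = -846.5596 billion.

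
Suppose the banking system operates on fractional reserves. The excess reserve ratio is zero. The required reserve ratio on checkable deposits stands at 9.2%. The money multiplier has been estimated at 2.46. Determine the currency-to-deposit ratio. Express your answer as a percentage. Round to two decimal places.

Using m = 2.46. From m = (1 + c)/(c + rr + e), rearranging gives 1 + c = m·(c + rr + e), so c·(1 − m) = m·(rr + e) − 1.
Hence c = [m·(rr + e) − 1]/(1 − m) = [2.46 × (0.092 + 0) − 1] / (1 − 2.46) ≈ 0.529918.

52.99%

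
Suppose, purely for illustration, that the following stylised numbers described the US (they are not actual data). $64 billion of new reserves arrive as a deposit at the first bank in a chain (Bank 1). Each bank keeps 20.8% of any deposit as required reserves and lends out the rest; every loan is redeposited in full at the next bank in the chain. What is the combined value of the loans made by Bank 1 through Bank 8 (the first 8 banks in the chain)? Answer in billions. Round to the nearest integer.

$206 billion

Bank i lends (1 − rr)^i of the original deposit: Bank 1 lends 64·0.7920 = 50.6880, Bank 2 lends 64·0.7920² ≈ 40.1449, and so on.
Summing a geometric series: total = 64·[0.7920·(1 − 0.7920^8) / (1 − 0.7920)] ≈ 205.9661 billion.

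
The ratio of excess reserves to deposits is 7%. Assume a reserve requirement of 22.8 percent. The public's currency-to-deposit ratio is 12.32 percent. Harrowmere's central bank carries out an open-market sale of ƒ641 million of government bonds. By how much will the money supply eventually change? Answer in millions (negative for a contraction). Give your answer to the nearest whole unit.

The money multiplier is m = (1 + c) / (rr + e + c) = (1 + 0.1232) / (0.228 + 0.07 + 0.1232) ≈ 2.6667.
The sale removes 641 million of base, so ΔM = m × ΔMB = 2.6667 × (−641) = -1709.3547 million.

-1709 million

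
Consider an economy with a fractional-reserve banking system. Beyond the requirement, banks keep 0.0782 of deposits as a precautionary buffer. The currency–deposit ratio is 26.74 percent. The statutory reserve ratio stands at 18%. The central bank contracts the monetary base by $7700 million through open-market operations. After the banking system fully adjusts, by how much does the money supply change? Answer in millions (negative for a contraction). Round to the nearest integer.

The money multiplier is m = (1 + c) / (rr + e + c) = (1 + 0.2674) / (0.18 + 0.0782 + 0.2674) ≈ 2.41134.
The sale removes 7700 million of base, so ΔM = m × ΔMB = 2.41134 × (−7700) = -18567.318 million.

-18567 million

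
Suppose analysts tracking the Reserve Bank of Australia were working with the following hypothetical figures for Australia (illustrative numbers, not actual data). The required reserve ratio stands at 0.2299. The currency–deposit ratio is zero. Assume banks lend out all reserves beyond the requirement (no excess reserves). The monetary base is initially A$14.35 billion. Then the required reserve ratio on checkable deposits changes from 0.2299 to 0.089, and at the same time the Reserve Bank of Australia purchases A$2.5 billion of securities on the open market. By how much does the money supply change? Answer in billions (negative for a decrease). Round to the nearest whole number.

A$127 billion

Before: m₁ = 1 / (0.2299) ≈ 4.3497, MB₁ = 14.35, so M₁ = 4.3497 × 14.35 ≈ 62.4182 billion.
After: m₂ = 1 / (0.089) ≈ 11.2360, MB₂ = 14.35 + 2.5 = 16.85, so M₂ = 11.2360 × 16.85 = 189.3266 billion.
ΔM = M₂ − M₁ = 189.3266 − 62.4182 = 126.9084 billion.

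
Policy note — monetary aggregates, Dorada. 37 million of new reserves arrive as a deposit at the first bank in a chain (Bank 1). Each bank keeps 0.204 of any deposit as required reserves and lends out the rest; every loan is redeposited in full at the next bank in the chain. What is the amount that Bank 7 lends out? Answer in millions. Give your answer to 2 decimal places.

7.49 million

Each bank lends a fraction (1 − rr) = 0.7960 of the deposit it receives, so Bank 7 receives 37·0.7960^6 and lends 37·0.7960^7 ≈ 7.4919 million.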